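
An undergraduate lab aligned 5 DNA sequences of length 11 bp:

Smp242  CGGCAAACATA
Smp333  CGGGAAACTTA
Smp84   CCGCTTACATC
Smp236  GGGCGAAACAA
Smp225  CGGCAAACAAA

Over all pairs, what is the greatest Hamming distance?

Pairwise Hamming distances:
  Smp242 vs Smp333: 2
  Smp242 vs Smp84: 4
  Smp242 vs Smp236: 5
  Smp242 vs Smp225: 1
  Smp333 vs Smp84: 6
  Smp333 vs Smp236: 6
  Smp333 vs Smp225: 3
  Smp84 vs Smp236: 8
  Smp84 vs Smp225: 5
  Smp236 vs Smp225: 4
The largest is 8, between Smp84 and Smp236.

8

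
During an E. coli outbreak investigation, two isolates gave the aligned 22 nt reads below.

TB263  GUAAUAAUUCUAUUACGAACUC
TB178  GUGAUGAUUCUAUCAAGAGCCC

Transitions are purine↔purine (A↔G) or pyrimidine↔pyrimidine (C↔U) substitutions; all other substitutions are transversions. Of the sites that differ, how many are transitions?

5

Differing sites — 3:A/G (Ti); 6:A/G (Ti); 14:U/C (Ti); 16:C/A (Tv); 19:A/G (Ti); 21:U/C (Ti).
Of the 6 differences, 5 transitions and 1 transversion, so the answer is 5.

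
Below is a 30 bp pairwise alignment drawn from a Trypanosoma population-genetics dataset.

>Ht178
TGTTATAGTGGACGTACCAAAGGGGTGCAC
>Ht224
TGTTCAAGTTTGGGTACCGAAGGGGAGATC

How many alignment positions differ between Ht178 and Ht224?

The sequences differ at positions 5 (A/C), 6 (T/A), 10 (G/T), 11 (G/T), 12 (A/G), 13 (C/G), 19 (A/G), 26 (T/A), 28 (C/A), 29 (A/T).
That gives 10 mismatches out of 30 aligned sites, so the Hamming distance is 10.

10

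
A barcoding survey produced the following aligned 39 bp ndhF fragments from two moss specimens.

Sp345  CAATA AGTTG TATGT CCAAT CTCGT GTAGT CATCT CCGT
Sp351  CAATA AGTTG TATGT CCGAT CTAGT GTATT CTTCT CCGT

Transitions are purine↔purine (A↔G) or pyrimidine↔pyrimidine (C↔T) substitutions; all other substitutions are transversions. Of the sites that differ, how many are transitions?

1

Differing sites — 18:A/G (Ti); 23:C/A (Tv); 29:G/T (Tv); 32:A/T (Tv).
Of the 4 differences, 1 transition and 3 transversions, so the answer is 1.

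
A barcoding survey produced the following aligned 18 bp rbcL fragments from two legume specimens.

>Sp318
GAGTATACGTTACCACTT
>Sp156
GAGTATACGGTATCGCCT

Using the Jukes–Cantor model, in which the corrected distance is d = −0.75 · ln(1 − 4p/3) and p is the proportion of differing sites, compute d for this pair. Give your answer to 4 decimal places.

Differing sites — 10:T/G; 13:C/T; 15:A/G; 17:T/C.
p = 4/18 = 0.222222.
d = −0.75 · ln(1 − (4/3)·0.222222) = −0.75 · ln(0.703704) = −0.75 · (-0.351397) = 0.2635.

0.2635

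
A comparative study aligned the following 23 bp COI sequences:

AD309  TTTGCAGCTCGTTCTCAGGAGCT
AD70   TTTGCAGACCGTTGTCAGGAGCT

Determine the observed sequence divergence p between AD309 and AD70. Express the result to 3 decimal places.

Differing sites — 8:C/A; 9:T/C; 14:C/G.
There are 3 differences over 23 sites, so p = 3/23 = 0.130.

0.130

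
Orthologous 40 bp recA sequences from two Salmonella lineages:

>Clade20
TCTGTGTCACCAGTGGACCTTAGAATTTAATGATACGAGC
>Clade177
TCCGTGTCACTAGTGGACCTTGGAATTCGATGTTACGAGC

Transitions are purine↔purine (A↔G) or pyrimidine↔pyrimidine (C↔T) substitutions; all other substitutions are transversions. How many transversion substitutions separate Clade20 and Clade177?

Mismatches occur at site 3 (T→C, transition), site 11 (C→T, transition), site 22 (A→G, transition), site 28 (T→C, transition), site 29 (A→G, transition), site 33 (A→T, transversion).
Of the 6 differences, 5 transitions and 1 transversion, so the answer is 1.

1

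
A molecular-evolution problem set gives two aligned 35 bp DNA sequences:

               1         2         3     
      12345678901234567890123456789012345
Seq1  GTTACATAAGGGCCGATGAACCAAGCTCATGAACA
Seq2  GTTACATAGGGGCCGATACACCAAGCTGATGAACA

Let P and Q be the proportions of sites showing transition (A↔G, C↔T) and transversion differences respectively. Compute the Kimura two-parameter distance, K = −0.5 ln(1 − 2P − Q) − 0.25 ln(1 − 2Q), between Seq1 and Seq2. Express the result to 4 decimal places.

Differing sites — 9:A/G (Ti); 18:G/A (Ti); 19:A/C (Tv); 28:C/G (Tv).
Of the 4 differences, 2 transitions and 2 transversions over 35 sites: P = 2/35 = 0.057143, Q = 2/35 = 0.057143.
d = −0.5·ln(0.828571) − 0.25·ln(0.885714) = −0.5·(-0.188053) − 0.25·(-0.121361) = 0.1244.

0.1244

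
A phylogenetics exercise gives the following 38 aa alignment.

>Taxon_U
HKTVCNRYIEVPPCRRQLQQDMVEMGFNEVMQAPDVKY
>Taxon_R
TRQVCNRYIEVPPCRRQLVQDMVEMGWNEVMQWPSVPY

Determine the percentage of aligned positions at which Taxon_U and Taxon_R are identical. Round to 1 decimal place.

78.9%

Differing sites — 1:H/T; 2:K/R; 3:T/Q; 19:Q/V; 27:F/W; 33:A/W; 35:D/S; 37:K/P.
30 of the 38 sites match, so the percent identity is 30/38 × 100 = 78.9%.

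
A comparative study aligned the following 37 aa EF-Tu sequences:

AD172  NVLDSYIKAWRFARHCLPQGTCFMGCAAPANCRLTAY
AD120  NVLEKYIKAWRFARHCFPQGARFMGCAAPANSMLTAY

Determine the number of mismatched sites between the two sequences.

7

Differing sites — 4:D/E; 5:S/K; 17:L/F; 21:T/A; 22:C/R; 32:C/S; 33:R/M.
That gives 7 mismatches out of 37 aligned sites, so the Hamming distance is 7.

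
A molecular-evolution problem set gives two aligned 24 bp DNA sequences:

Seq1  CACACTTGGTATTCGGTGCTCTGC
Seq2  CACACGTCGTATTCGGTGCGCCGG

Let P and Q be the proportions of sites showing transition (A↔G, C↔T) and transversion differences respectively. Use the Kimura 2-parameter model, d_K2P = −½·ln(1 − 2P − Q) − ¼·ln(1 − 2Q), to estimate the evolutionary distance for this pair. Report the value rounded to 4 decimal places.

0.2452

Differing sites — 6:T/G (Tv); 8:G/C (Tv); 20:T/G (Tv); 22:T/C (Ti); 24:C/G (Tv).
Of the 5 differences, 1 transition and 4 transversions over 24 sites: P = 1/24 = 0.041667, Q = 4/24 = 0.166667.
d = −0.5·ln(0.749999) − 0.25·ln(0.666666) = −0.5·(-0.287683) − 0.25·(-0.405466) = 0.2452.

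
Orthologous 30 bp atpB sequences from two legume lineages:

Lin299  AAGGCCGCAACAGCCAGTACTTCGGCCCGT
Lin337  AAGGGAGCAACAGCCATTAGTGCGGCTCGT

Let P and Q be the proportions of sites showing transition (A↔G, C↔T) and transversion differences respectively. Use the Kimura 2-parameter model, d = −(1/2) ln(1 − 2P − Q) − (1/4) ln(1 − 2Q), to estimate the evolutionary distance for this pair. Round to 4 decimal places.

0.2342

Differing sites — 5:C/G (Tv); 6:C/A (Tv); 17:G/T (Tv); 20:C/G (Tv); 22:T/G (Tv); 27:C/T (Ti).
Of the 6 differences, 1 transition and 5 transversions over 30 sites: P = 1/30 = 0.033333, Q = 5/30 = 0.166667.
d = −0.5·ln(0.766667) − 0.25·ln(0.666666) = −0.5·(-0.265703) − 0.25·(-0.405466) = 0.2342.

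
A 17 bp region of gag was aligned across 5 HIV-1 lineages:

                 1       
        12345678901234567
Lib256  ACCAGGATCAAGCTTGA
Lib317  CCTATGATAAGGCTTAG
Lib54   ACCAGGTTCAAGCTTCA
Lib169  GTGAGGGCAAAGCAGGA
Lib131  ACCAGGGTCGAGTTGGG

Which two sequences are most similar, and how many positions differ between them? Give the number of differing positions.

Pairwise Hamming distances:
  Lib256 vs Lib317: 7
  Lib256 vs Lib54: 2
  Lib256 vs Lib169: 8
  Lib256 vs Lib131: 5
  Lib317 vs Lib54: 8
  Lib317 vs Lib169: 11
  Lib317 vs Lib131: 10
  Lib54 vs Lib169: 9
  Lib54 vs Lib131: 6
  Lib169 vs Lib131: 9
The smallest is 2, between Lib256 and Lib54.

2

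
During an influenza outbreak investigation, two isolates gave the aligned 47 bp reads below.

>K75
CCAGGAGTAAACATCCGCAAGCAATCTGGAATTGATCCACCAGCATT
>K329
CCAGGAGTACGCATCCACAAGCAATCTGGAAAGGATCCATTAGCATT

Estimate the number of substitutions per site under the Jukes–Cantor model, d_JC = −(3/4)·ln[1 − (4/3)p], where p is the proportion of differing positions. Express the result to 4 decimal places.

Mismatches occur at site 10 (A→C), site 11 (A→G), site 17 (G→A), site 32 (T→A), site 33 (T→G), site 40 (C→T), site 41 (C→T).
p = 7/47 = 0.148936.
d = −0.75 · ln(1 − (4/3)·0.148936) = −0.75 · ln(0.801419) = −0.75 · (-0.221371) = 0.1660.

0.1660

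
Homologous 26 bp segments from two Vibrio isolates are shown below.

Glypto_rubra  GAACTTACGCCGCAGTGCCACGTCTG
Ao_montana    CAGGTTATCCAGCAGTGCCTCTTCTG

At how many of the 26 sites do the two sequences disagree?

Mismatches occur at site 1 (G→C), site 3 (A→G), site 4 (C→G), site 8 (C→T), site 9 (G→C), site 11 (C→A), site 20 (A→T), site 22 (G→T).
That gives 8 mismatches out of 26 aligned sites, so the Hamming distance is 8.

8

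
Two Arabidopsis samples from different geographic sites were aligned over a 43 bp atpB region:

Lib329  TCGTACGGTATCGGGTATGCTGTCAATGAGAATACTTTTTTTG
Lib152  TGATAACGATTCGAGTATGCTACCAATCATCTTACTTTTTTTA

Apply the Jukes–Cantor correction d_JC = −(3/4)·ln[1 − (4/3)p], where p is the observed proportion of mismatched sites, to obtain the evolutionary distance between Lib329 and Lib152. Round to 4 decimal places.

The sequences differ at positions 2 (C/G), 3 (G/A), 6 (C/A), 7 (G/C), 9 (T/A), 10 (A/T), 14 (G/A), 22 (G/A), 23 (T/C), 28 (G/C), 30 (G/T), 31 (A/C), 32 (A/T), 43 (G/A).
p = 14/43 = 0.325581.
d = −0.75 · ln(1 − (4/3)·0.325581) = −0.75 · ln(0.565892) = −0.75 · (-0.569352) = 0.4270.

0.4270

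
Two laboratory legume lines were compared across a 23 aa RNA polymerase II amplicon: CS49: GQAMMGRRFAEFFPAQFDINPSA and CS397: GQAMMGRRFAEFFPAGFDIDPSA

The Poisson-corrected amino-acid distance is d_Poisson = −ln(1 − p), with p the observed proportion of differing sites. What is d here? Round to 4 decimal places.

0.0910

Differing sites — 16:Q/G; 20:N/D.
p = 2/23 = 0.086957.
d = −ln(1 − 0.086957) = −ln(0.913043) = 0.0910.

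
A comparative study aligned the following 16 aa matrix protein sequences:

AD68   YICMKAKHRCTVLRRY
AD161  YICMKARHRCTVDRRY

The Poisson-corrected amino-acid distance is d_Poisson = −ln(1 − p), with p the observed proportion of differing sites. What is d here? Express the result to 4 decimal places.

0.1335

Mismatches occur at site 7 (K→R), site 13 (L→D).
p = 2/16 = 0.125000.
d = −ln(1 − 0.125000) = −ln(0.875000) = 0.1335.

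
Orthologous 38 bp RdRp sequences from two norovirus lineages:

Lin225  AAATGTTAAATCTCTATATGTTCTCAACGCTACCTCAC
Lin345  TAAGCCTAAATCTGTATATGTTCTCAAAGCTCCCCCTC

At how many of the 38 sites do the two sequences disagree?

The sequences differ at positions 1 (A/T), 4 (T/G), 5 (G/C), 6 (T/C), 14 (C/G), 28 (C/A), 32 (A/C), 35 (T/C), 37 (A/T).
That gives 9 mismatches out of 38 aligned sites, so the Hamming distance is 9.

9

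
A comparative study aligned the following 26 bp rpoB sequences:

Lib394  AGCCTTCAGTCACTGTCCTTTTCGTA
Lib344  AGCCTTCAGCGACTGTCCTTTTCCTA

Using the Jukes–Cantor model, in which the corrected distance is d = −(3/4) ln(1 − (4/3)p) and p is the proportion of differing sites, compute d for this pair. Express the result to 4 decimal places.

The sequences differ at positions 10 (T/C), 11 (C/G), 24 (G/C).
p = 3/26 = 0.115385.
d = −0.75 · ln(1 − (4/3)·0.115385) = −0.75 · ln(0.846153) = −0.75 · (-0.167055) = 0.1253.

0.1253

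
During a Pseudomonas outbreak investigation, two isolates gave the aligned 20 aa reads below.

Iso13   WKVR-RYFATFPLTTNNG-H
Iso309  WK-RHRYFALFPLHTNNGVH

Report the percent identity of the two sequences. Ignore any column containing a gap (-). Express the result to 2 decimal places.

88.24%

Excluding the 3 gap columns leaves 17 comparable sites.
The sequences differ at positions 10 (T/L), 14 (T/H).
15 of the 17 comparable sites match, so the percent identity is 15/17 × 100 = 88.24%.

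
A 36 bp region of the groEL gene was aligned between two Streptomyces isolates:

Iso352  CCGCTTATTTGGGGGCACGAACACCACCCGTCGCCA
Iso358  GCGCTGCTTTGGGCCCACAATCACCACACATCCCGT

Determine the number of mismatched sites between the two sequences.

12

Differing sites — 1:C/G; 6:T/G; 7:A/C; 14:G/C; 15:G/C; 19:G/A; 21:A/T; 28:C/A; 30:G/A; 33:G/C; 35:C/G; 36:A/T.
That gives 12 mismatches out of 36 aligned sites, so the Hamming distance is 12.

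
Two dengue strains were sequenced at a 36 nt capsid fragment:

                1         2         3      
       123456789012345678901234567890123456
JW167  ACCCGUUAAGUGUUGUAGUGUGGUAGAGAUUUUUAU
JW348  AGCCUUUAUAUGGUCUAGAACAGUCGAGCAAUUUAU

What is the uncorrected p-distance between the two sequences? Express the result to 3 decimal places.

0.389

Mismatches occur at site 2 (C/G), site 5 (G/U), site 9 (A/U), site 10 (G/A), site 13 (U/G), site 15 (G/C), site 19 (U/A), site 20 (G/A), site 21 (U/C), site 22 (G/A), site 25 (A/C), site 29 (A/C), site 30 (U/A), site 31 (U/A).
There are 14 differences over 36 sites, so p = 14/36 = 0.389.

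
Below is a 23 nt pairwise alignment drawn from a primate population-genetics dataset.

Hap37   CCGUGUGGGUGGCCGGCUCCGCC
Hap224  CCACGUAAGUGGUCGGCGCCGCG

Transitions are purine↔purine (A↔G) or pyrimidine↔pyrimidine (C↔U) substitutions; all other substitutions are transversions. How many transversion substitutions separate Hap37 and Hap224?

2

Differing sites — 3:G/A (Ti); 4:U/C (Ti); 7:G/A (Ti); 8:G/A (Ti); 13:C/U (Ti); 18:U/G (Tv); 23:C/G (Tv).
Of the 7 differences, 5 transitions and 2 transversions, so the answer is 2.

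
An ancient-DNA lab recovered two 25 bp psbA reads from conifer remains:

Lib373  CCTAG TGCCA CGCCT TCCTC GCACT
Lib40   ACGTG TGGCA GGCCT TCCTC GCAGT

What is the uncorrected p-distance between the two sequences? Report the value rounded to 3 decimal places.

0.240

The sequences differ at positions 1 (C/A), 3 (T/G), 4 (A/T), 8 (C/G), 11 (C/G), 24 (C/G).
There are 6 differences over 25 sites, so p = 6/25 = 0.240.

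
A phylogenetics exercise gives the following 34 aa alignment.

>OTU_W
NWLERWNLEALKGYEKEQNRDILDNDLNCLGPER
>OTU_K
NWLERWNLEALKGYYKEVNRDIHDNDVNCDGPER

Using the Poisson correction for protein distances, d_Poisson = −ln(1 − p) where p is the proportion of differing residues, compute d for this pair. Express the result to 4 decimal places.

0.1591

Mismatches occur at site 15 (E/Y), site 18 (Q/V), site 23 (L/H), site 27 (L/V), site 30 (L/D).
p = 5/34 = 0.147059.
d = −ln(1 − 0.147059) = −ln(0.852941) = 0.1591.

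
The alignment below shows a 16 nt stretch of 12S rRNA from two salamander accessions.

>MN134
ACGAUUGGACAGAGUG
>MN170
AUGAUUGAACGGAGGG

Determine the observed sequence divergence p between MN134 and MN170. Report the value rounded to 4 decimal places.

The sequences differ at positions 2 (C/U), 8 (G/A), 11 (A/G), 15 (U/G).
There are 4 differences over 16 sites, so p = 4/16 = 0.2500.

0.2500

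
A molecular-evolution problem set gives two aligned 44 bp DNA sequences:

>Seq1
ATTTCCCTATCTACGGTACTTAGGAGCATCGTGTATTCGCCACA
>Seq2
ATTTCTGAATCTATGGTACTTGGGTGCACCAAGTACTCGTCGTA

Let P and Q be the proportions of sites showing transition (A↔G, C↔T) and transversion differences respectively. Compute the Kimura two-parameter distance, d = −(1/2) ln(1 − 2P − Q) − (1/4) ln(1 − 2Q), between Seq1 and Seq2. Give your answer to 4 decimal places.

Mismatches occur at site 6 (C↔T, transition), site 7 (C↔G, transversion), site 8 (T↔A, transversion), site 14 (C↔T, transition), site 22 (A↔G, transition), site 25 (A↔T, transversion), site 29 (T↔C, transition), site 31 (G↔A, transition), site 32 (T↔A, transversion), site 36 (T↔C, transition), site 40 (C↔T, transition), site 42 (A↔G, transition), site 43 (C↔T, transition).
Of the 13 differences, 9 transitions and 4 transversions over 44 sites: P = 9/44 = 0.204545, Q = 4/44 = 0.090909.
d = −0.5·ln(0.500001) − 0.25·ln(0.818182) = −0.5·(-0.693145) − 0.25·(-0.200670) = 0.3967.

0.3967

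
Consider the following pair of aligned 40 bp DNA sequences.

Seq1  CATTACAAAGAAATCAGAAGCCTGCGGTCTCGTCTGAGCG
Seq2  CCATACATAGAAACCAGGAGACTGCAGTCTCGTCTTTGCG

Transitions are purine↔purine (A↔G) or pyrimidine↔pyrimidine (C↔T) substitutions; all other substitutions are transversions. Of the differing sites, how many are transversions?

6

Mismatches occur at site 2 (A/C, transversion), site 3 (T/A, transversion), site 8 (A/T, transversion), site 14 (T/C, transition), site 18 (A/G, transition), site 21 (C/A, transversion), site 26 (G/A, transition), site 36 (G/T, transversion), site 37 (A/T, transversion).
Of the 9 differences, 3 transitions and 6 transversions, so the answer is 6.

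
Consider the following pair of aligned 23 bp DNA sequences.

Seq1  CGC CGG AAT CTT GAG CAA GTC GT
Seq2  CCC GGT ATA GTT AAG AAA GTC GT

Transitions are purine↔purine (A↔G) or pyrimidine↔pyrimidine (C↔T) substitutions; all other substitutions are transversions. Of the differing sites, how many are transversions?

Differing sites — 2:G/C (Tv); 4:C/G (Tv); 6:G/T (Tv); 8:A/T (Tv); 9:T/A (Tv); 10:C/G (Tv); 13:G/A (Ti); 16:C/A (Tv).
Of the 8 differences, 1 transition and 7 transversions, so the answer is 7.

7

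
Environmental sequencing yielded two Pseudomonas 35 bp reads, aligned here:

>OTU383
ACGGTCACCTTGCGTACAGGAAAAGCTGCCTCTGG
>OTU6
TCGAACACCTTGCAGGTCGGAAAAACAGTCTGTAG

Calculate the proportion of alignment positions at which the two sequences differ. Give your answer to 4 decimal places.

0.3714

Mismatches occur at site 1 (A↔T), site 4 (G↔A), site 5 (T↔A), site 14 (G↔A), site 15 (T↔G), site 16 (A↔G), site 17 (C↔T), site 18 (A↔C), site 25 (G↔A), site 27 (T↔A), site 29 (C↔T), site 32 (C↔G), site 34 (G↔A).
There are 13 differences over 35 sites, so p = 13/35 = 0.3714.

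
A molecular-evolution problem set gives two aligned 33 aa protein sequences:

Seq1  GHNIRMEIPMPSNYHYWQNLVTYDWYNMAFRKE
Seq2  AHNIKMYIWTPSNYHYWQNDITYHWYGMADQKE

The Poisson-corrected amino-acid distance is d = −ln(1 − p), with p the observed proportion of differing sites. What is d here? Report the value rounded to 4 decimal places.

0.4055

The sequences differ at positions 1 (G/A), 5 (R/K), 7 (E/Y), 9 (P/W), 10 (M/T), 20 (L/D), 21 (V/I), 24 (D/H), 27 (N/G), 30 (F/D), 31 (R/Q).
p = 11/33 = 0.333333.
d = −ln(1 − 0.333333) = −ln(0.666667) = 0.4055.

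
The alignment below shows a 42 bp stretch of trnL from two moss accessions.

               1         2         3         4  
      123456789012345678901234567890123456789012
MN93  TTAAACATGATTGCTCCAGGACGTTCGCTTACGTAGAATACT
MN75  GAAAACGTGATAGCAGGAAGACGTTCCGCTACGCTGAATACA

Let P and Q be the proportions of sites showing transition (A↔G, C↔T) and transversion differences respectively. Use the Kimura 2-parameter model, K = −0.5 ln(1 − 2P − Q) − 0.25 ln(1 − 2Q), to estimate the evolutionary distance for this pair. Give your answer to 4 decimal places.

0.4415

The sequences differ at positions 1 (T/G, transversion), 2 (T/A, transversion), 7 (A/G, transition), 12 (T/A, transversion), 15 (T/A, transversion), 16 (C/G, transversion), 17 (C/G, transversion), 19 (G/A, transition), 27 (G/C, transversion), 28 (C/G, transversion), 29 (T/C, transition), 34 (T/C, transition), 35 (A/T, transversion), 42 (T/A, transversion).
Of the 14 differences, 4 transitions and 10 transversions over 42 sites: P = 4/42 = 0.095238, Q = 10/42 = 0.238095.
d = −0.5·ln(0.571429) − 0.25·ln(0.523810) = −0.5·(-0.559615) − 0.25·(-0.646626) = 0.4415.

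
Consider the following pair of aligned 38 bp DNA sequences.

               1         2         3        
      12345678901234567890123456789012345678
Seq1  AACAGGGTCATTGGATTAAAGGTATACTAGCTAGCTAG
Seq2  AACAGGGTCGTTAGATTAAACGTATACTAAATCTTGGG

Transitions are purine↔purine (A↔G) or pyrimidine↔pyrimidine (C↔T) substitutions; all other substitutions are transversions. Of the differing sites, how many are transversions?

5

Mismatches occur at site 10 (A↔G, transition), site 13 (G↔A, transition), site 21 (G↔C, transversion), site 30 (G↔A, transition), site 31 (C↔A, transversion), site 33 (A↔C, transversion), site 34 (G↔T, transversion), site 35 (C↔T, transition), site 36 (T↔G, transversion), site 37 (A↔G, transition).
Of the 10 differences, 5 transitions and 5 transversions, so the answer is 5.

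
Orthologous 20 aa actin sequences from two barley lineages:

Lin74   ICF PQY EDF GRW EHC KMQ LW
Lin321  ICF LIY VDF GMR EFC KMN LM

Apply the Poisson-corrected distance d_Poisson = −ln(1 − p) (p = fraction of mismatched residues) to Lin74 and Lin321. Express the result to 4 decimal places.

The sequences differ at positions 4 (P/L), 5 (Q/I), 7 (E/V), 11 (R/M), 12 (W/R), 14 (H/F), 18 (Q/N), 20 (W/M).
p = 8/20 = 0.400000.
d = −ln(1 − 0.400000) = −ln(0.600000) = 0.5108.

0.5108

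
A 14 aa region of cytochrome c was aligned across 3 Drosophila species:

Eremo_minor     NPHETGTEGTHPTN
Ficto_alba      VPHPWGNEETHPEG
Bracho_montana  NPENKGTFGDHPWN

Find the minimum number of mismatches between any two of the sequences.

6

Pairwise Hamming distances:
  Eremo_minor vs Ficto_alba: 7
  Eremo_minor vs Bracho_montana: 6
  Ficto_alba vs Bracho_montana: 10
The smallest is 6, between Eremo_minor and Bracho_montana.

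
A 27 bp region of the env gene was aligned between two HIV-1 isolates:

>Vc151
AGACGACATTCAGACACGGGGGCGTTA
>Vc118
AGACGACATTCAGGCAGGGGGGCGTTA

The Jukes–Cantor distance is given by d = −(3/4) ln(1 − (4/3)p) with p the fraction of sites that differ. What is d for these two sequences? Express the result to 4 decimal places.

0.0780

Differing sites — 14:A/G; 17:C/G.
p = 2/27 = 0.074074.
d = −0.75 · ln(1 − (4/3)·0.074074) = −0.75 · ln(0.901235) = −0.75 · (-0.103989) = 0.0780.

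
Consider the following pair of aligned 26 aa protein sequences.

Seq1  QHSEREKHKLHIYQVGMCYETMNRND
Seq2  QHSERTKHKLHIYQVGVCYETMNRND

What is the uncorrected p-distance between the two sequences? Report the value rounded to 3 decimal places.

0.077

Mismatches occur at site 6 (E→T), site 17 (M→V).
There are 2 differences over 26 sites, so p = 2/26 = 0.077.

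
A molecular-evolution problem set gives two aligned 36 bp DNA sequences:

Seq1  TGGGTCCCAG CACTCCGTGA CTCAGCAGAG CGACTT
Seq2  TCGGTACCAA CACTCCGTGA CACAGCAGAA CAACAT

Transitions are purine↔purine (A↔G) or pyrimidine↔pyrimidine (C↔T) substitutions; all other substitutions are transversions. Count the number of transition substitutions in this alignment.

The sequences differ at positions 2 (G/C, transversion), 6 (C/A, transversion), 10 (G/A, transition), 22 (T/A, transversion), 30 (G/A, transition), 32 (G/A, transition), 35 (T/A, transversion).
Of the 7 differences, 3 transitions and 4 transversions, so the answer is 3.

3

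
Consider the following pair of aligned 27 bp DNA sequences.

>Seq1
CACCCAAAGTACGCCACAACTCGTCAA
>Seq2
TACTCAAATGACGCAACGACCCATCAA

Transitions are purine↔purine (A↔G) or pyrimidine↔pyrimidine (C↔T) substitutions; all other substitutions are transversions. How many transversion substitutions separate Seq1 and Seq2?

3

The sequences differ at positions 1 (C/T, transition), 4 (C/T, transition), 9 (G/T, transversion), 10 (T/G, transversion), 15 (C/A, transversion), 18 (A/G, transition), 21 (T/C, transition), 23 (G/A, transition).
Of the 8 differences, 5 transitions and 3 transversions, so the answer is 3.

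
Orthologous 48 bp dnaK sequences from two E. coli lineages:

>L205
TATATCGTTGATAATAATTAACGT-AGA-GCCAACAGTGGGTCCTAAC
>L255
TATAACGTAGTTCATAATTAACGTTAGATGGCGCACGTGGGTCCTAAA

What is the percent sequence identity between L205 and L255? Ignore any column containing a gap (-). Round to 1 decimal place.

Excluding the 2 gap columns leaves 46 comparable sites.
Mismatches occur at site 5 (T/A), site 9 (T/A), site 11 (A/T), site 13 (A/C), site 31 (C/G), site 33 (A/G), site 34 (A/C), site 35 (C/A), site 36 (A/C), site 48 (C/A).
36 of the 46 comparable sites match, so the percent identity is 36/46 × 100 = 78.3%.

78.3%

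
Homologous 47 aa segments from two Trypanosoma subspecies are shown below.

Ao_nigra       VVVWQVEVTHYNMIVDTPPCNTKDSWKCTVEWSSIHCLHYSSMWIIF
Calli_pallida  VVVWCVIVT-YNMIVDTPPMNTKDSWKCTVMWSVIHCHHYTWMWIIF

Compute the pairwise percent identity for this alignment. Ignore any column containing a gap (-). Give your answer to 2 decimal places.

82.61%

Excluding the 1 gap column leaves 46 comparable sites.
Differing sites — 5:Q/C; 7:E/I; 20:C/M; 31:E/M; 34:S/V; 38:L/H; 41:S/T; 42:S/W.
38 of the 46 comparable sites match, so the percent identity is 38/46 × 100 = 82.61%.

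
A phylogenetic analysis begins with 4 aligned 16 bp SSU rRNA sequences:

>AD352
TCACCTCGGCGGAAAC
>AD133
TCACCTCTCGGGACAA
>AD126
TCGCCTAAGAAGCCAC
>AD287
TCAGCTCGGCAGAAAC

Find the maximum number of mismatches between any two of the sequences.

8

Pairwise Hamming distances:
  AD352 vs AD133: 5
  AD352 vs AD126: 7
  AD352 vs AD287: 2
  AD133 vs AD126: 8
  AD133 vs AD287: 7
  AD126 vs AD287: 7
The largest is 8, between AD133 and AD126.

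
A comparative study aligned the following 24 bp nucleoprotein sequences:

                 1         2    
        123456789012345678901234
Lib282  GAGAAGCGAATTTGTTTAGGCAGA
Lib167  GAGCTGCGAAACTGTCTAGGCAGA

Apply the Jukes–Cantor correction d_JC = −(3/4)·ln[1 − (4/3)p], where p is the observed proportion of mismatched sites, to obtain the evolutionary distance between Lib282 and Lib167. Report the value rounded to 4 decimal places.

Mismatches occur at site 4 (A/C), site 5 (A/T), site 11 (T/A), site 12 (T/C), site 16 (T/C).
p = 5/24 = 0.208333.
d = −0.75 · ln(1 − (4/3)·0.208333) = −0.75 · ln(0.722223) = −0.75 · (-0.325421) = 0.2441.

0.2441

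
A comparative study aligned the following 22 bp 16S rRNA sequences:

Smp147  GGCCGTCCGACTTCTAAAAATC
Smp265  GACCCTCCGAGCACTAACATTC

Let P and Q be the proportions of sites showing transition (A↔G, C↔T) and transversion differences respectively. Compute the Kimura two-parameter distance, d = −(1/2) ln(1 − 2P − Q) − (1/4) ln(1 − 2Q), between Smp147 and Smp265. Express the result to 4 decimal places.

The sequences differ at positions 2 (G/A, transition), 5 (G/C, transversion), 11 (C/G, transversion), 12 (T/C, transition), 13 (T/A, transversion), 18 (A/C, transversion), 20 (A/T, transversion).
Of the 7 differences, 2 transitions and 5 transversions over 22 sites: P = 2/22 = 0.090909, Q = 5/22 = 0.227273.
d = −0.5·ln(0.590909) − 0.25·ln(0.545454) = −0.5·(-0.526093) − 0.25·(-0.606137) = 0.4146.

0.4146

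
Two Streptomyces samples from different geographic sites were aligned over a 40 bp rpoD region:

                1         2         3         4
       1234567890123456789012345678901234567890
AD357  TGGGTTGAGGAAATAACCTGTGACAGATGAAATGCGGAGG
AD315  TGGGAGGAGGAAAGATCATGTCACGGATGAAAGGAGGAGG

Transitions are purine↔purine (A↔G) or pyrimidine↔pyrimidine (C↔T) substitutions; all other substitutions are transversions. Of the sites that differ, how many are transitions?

Differing sites — 5:T/A (Tv); 6:T/G (Tv); 14:T/G (Tv); 16:A/T (Tv); 18:C/A (Tv); 22:G/C (Tv); 25:A/G (Ti); 33:T/G (Tv); 35:C/A (Tv).
Of the 9 differences, 1 transition and 8 transversions, so the answer is 1.

1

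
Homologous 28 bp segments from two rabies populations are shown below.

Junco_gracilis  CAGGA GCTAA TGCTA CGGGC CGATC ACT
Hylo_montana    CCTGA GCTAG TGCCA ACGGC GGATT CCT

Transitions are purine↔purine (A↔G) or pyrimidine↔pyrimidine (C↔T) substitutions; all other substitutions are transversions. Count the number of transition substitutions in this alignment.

3

Mismatches occur at site 2 (A↔C, transversion), site 3 (G↔T, transversion), site 10 (A↔G, transition), site 14 (T↔C, transition), site 16 (C↔A, transversion), site 17 (G↔C, transversion), site 21 (C↔G, transversion), site 25 (C↔T, transition), site 26 (A↔C, transversion).
Of the 9 differences, 3 transitions and 6 transversions, so the answer is 3.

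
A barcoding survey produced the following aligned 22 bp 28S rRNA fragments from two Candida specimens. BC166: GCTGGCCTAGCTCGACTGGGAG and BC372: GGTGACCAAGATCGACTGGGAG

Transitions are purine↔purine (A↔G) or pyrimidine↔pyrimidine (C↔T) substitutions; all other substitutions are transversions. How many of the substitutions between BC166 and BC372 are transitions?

Differing sites — 2:C/G (Tv); 5:G/A (Ti); 8:T/A (Tv); 11:C/A (Tv).
Of the 4 differences, 1 transition and 3 transversions, so the answer is 1.

1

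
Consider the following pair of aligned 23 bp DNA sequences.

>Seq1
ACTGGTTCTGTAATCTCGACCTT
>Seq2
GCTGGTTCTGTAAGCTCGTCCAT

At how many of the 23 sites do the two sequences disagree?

Mismatches occur at site 1 (A↔G), site 14 (T↔G), site 19 (A↔T), site 22 (T↔A).
That gives 4 mismatches out of 23 aligned sites, so the Hamming distance is 4.

4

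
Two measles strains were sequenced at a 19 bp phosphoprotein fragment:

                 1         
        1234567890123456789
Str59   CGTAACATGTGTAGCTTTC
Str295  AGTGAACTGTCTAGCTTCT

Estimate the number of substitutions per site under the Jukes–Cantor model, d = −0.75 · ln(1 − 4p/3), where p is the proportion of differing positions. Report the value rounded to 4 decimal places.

Mismatches occur at site 1 (C↔A), site 4 (A↔G), site 6 (C↔A), site 7 (A↔C), site 11 (G↔C), site 18 (T↔C), site 19 (C↔T).
p = 7/19 = 0.368421.
d = −0.75 · ln(1 − (4/3)·0.368421) = −0.75 · ln(0.508772) = −0.75 · (-0.675755) = 0.5068.

0.5068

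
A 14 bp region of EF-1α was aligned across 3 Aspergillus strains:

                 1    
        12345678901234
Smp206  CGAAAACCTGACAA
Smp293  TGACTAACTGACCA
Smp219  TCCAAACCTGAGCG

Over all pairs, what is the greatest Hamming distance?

7

Pairwise Hamming distances:
  Smp206 vs Smp293: 5
  Smp206 vs Smp219: 6
  Smp293 vs Smp219: 7
The largest is 7, between Smp293 and Smp219.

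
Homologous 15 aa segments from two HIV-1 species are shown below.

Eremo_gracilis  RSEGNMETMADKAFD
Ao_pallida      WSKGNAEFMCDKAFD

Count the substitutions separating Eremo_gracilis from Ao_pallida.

5

Mismatches occur at site 1 (R→W), site 3 (E→K), site 6 (M→A), site 8 (T→F), site 10 (A→C).
That gives 5 mismatches out of 15 aligned sites, so the Hamming distance is 5.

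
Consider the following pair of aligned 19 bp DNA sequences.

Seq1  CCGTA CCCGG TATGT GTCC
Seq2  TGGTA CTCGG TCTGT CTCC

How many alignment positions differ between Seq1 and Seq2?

5

Mismatches occur at site 1 (C→T), site 2 (C→G), site 7 (C→T), site 12 (A→C), site 16 (G→C).
That gives 5 mismatches out of 19 aligned sites, so the Hamming distance is 5.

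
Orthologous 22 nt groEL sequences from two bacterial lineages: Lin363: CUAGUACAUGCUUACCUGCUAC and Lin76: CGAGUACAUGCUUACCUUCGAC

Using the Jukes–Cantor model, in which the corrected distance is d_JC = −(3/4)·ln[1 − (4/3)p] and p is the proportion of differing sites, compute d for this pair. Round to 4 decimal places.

0.1505

Mismatches occur at site 2 (U↔G), site 18 (G↔U), site 20 (U↔G).
p = 3/22 = 0.136364.
d = −0.75 · ln(1 − (4/3)·0.136364) = −0.75 · ln(0.818181) = −0.75 · (-0.200672) = 0.1505.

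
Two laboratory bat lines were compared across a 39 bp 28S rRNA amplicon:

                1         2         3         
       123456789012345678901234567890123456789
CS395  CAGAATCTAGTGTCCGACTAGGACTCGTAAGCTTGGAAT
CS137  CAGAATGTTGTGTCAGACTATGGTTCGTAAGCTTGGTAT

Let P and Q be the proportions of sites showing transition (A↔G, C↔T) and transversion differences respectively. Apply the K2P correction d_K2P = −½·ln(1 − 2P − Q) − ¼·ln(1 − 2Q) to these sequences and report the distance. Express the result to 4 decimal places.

0.2052

Differing sites — 7:C/G (Tv); 9:A/T (Tv); 15:C/A (Tv); 21:G/T (Tv); 23:A/G (Ti); 24:C/T (Ti); 37:A/T (Tv).
Of the 7 differences, 2 transitions and 5 transversions over 39 sites: P = 2/39 = 0.051282, Q = 5/39 = 0.128205.
d = −0.5·ln(0.769231) − 0.25·ln(0.743590) = −0.5·(-0.262364) − 0.25·(-0.296265) = 0.2052.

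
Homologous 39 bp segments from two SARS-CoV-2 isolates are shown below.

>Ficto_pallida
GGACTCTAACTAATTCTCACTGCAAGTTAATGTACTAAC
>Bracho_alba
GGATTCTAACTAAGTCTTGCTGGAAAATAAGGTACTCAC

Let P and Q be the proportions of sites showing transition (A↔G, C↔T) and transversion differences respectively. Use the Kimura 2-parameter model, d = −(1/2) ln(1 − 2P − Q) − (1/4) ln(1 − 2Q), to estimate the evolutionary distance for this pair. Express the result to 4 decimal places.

Differing sites — 4:C/T (Ti); 14:T/G (Tv); 18:C/T (Ti); 19:A/G (Ti); 23:C/G (Tv); 26:G/A (Ti); 27:T/A (Tv); 31:T/G (Tv); 37:A/C (Tv).
Of the 9 differences, 4 transitions and 5 transversions over 39 sites: P = 4/39 = 0.102564, Q = 5/39 = 0.128205.
d = −0.5·ln(0.666667) − 0.25·ln(0.743590) = −0.5·(-0.405465) − 0.25·(-0.296265) = 0.2768.

0.2768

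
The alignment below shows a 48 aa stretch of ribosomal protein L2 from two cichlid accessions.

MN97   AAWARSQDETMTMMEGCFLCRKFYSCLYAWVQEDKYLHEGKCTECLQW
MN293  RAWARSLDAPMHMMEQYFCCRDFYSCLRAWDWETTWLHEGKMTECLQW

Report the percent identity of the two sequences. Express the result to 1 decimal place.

The sequences differ at positions 1 (A/R), 7 (Q/L), 9 (E/A), 10 (T/P), 12 (T/H), 16 (G/Q), 17 (C/Y), 19 (L/C), 22 (K/D), 28 (Y/R), 31 (V/D), 32 (Q/W), 34 (D/T), 35 (K/T), 36 (Y/W), 42 (C/M).
32 of the 48 sites match, so the percent identity is 32/48 × 100 = 66.7%.

66.7%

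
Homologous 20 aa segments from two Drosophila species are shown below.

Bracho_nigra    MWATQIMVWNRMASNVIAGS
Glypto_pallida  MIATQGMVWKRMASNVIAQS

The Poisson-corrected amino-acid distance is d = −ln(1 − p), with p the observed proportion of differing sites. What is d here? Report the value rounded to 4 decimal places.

0.2231

Mismatches occur at site 2 (W/I), site 6 (I/G), site 10 (N/K), site 19 (G/Q).
p = 4/20 = 0.200000.
d = −ln(1 − 0.200000) = −ln(0.800000) = 0.2231.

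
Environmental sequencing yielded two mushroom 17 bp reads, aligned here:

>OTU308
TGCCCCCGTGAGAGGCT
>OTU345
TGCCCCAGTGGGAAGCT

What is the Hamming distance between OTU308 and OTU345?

3

Differing sites — 7:C/A; 11:A/G; 14:G/A.
That gives 3 mismatches out of 17 aligned sites, so the Hamming distance is 3.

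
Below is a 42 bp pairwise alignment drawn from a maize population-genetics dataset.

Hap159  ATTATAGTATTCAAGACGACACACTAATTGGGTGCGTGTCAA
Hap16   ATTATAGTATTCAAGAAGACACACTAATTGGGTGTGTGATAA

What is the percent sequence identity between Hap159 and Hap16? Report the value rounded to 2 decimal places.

Differing sites — 17:C/A; 35:C/T; 39:T/A; 40:C/T.
38 of the 42 sites match, so the percent identity is 38/42 × 100 = 90.48%.

90.48%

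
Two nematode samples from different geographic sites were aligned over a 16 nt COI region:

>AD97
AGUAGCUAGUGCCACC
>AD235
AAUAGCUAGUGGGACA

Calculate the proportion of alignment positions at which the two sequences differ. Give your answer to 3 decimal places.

0.250

Mismatches occur at site 2 (G→A), site 12 (C→G), site 13 (C→G), site 16 (C→A).
There are 4 differences over 16 sites, so p = 4/16 = 0.250.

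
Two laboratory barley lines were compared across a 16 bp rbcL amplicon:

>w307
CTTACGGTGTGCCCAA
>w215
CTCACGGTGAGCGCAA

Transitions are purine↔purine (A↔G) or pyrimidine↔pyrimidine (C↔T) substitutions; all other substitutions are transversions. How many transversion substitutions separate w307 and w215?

Mismatches occur at site 3 (T↔C, transition), site 10 (T↔A, transversion), site 13 (C↔G, transversion).
Of the 3 differences, 1 transition and 2 transversions, so the answer is 2.

2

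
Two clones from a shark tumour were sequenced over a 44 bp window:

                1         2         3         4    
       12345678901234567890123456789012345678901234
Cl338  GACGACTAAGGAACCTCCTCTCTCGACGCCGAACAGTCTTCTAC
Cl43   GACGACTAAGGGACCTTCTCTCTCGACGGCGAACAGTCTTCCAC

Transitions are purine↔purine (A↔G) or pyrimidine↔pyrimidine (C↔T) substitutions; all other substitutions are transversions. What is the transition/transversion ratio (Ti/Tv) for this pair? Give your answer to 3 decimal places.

3.000

Mismatches occur at site 12 (A→G, transition), site 17 (C→T, transition), site 29 (C→G, transversion), site 42 (T→C, transition).
Of the 4 differences, 3 transitions and 1 transversion, so Ti/Tv = 3/1 = 3.000.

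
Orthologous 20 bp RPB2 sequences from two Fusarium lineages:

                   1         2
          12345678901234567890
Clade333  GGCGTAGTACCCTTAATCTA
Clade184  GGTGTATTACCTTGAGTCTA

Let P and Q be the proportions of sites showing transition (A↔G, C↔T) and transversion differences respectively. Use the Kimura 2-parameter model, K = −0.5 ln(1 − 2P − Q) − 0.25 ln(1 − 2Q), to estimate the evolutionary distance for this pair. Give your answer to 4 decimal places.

Differing sites — 3:C/T (Ti); 7:G/T (Tv); 12:C/T (Ti); 14:T/G (Tv); 16:A/G (Ti).
Of the 5 differences, 3 transitions and 2 transversions over 20 sites: P = 3/20 = 0.150000, Q = 2/20 = 0.100000.
d = −0.5·ln(0.600000) − 0.25·ln(0.800000) = −0.5·(-0.510826) − 0.25·(-0.223144) = 0.3112.

0.3112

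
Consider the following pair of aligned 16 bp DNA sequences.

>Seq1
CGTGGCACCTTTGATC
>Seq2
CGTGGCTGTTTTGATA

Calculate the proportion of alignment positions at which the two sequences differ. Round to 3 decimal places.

0.250

Mismatches occur at site 7 (A→T), site 8 (C→G), site 9 (C→T), site 16 (C→A).
There are 4 differences over 16 sites, so p = 4/16 = 0.250.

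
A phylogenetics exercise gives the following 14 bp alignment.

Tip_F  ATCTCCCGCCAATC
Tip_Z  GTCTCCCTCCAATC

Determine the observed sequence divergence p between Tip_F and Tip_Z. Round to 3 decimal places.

0.143

Differing sites — 1:A/G; 8:G/T.
There are 2 differences over 14 sites, so p = 2/14 = 0.143.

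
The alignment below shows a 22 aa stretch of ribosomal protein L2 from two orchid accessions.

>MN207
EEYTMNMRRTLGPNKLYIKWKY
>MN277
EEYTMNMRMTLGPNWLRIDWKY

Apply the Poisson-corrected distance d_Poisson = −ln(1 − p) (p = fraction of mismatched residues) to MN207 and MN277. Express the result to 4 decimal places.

Mismatches occur at site 9 (R/M), site 15 (K/W), site 17 (Y/R), site 19 (K/D).
p = 4/22 = 0.181818.
d = −ln(1 − 0.181818) = −ln(0.818182) = 0.2007.

0.2007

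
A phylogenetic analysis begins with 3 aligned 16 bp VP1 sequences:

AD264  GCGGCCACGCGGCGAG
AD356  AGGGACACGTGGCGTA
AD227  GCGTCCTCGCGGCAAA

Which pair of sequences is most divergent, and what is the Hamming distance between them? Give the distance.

8

Pairwise Hamming distances:
  AD264 vs AD356: 6
  AD264 vs AD227: 4
  AD356 vs AD227: 8
The largest is 8, between AD356 and AD227.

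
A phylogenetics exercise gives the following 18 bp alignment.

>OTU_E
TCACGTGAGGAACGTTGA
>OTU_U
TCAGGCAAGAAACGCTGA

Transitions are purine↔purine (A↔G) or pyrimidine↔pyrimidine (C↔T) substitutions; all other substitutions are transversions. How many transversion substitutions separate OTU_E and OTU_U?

1

Mismatches occur at site 4 (C/G, transversion), site 6 (T/C, transition), site 7 (G/A, transition), site 10 (G/A, transition), site 15 (T/C, transition).
Of the 5 differences, 4 transitions and 1 transversion, so the answer is 1.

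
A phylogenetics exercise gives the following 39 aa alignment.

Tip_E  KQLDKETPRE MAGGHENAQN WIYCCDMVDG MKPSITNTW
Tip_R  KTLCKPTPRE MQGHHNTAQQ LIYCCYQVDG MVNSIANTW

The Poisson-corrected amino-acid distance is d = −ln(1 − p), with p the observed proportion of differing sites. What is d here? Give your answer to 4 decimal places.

The sequences differ at positions 2 (Q/T), 4 (D/C), 6 (E/P), 12 (A/Q), 14 (G/H), 16 (E/N), 17 (N/T), 20 (N/Q), 21 (W/L), 26 (D/Y), 27 (M/Q), 32 (K/V), 33 (P/N), 36 (T/A).
p = 14/39 = 0.358974.
d = −ln(1 − 0.358974) = −ln(0.641026) = 0.4447.

0.4447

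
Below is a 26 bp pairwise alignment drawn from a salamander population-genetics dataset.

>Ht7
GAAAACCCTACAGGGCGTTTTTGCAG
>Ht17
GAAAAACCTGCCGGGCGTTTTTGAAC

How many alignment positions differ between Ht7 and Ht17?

Differing sites — 6:C/A; 10:A/G; 12:A/C; 24:C/A; 26:G/C.
That gives 5 mismatches out of 26 aligned sites, so the Hamming distance is 5.

5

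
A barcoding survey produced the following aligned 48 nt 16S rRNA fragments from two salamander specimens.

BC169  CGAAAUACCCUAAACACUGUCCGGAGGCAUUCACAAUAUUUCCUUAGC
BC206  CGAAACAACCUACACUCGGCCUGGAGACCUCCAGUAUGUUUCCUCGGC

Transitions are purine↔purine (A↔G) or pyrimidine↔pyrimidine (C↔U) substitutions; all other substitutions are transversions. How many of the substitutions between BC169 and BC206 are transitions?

8

The sequences differ at positions 6 (U/C, transition), 8 (C/A, transversion), 13 (A/C, transversion), 16 (A/U, transversion), 18 (U/G, transversion), 20 (U/C, transition), 22 (C/U, transition), 27 (G/A, transition), 29 (A/C, transversion), 31 (U/C, transition), 34 (C/G, transversion), 35 (A/U, transversion), 38 (A/G, transition), 45 (U/C, transition), 46 (A/G, transition).
Of the 15 differences, 8 transitions and 7 transversions, so the answer is 8.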